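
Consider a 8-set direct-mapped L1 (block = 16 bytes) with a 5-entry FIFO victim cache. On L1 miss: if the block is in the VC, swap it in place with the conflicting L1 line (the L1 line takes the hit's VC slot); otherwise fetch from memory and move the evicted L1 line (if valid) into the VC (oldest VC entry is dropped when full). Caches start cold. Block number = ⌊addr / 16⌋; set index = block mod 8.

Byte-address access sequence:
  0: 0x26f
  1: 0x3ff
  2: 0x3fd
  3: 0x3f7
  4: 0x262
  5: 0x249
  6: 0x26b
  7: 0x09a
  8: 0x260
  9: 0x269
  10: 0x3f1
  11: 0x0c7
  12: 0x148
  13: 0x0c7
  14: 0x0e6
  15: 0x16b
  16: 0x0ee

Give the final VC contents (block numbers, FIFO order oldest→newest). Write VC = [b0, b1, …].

VC = [36, 20, 38, 22]

0: 0x26f (blk 38, set 6) → MISS  vc=[]
1: 0x3ff (blk 63, set 7) → MISS  vc=[]
2: 0x3fd (blk 63, set 7) → L1-HIT  vc=[]
3: 0x3f7 (blk 63, set 7) → L1-HIT  vc=[]
4: 0x262 (blk 38, set 6) → L1-HIT  vc=[]
5: 0x249 (blk 36, set 4) → MISS  vc=[]
6: 0x26b (blk 38, set 6) → L1-HIT  vc=[]
7: 0x9a (blk 9, set 1) → MISS  vc=[]
8: 0x260 (blk 38, set 6) → L1-HIT  vc=[]
9: 0x269 (blk 38, set 6) → L1-HIT  vc=[]
10: 0x3f1 (blk 63, set 7) → L1-HIT  vc=[]
11: 0xc7 (blk 12, set 4) → MISS  vc=[36]
12: 0x148 (blk 20, set 4) → MISS  vc=[36, 12]
13: 0xc7 (blk 12, set 4) → VC-HIT  vc=[36, 20]
14: 0xe6 (blk 14, set 6) → MISS  vc=[36, 20, 38]
15: 0x16b (blk 22, set 6) → MISS  vc=[36, 20, 38, 14]
16: 0xee (blk 14, set 6) → VC-HIT  vc=[36, 20, 38, 22]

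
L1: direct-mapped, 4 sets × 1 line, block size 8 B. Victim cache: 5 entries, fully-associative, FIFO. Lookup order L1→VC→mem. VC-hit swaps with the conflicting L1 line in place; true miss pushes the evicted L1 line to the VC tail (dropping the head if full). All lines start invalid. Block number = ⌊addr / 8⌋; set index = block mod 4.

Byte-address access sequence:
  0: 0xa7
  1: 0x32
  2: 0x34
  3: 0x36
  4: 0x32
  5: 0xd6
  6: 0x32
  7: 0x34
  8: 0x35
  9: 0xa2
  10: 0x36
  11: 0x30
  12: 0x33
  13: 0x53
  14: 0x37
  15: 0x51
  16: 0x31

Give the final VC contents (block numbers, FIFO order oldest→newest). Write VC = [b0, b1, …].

  [0] addr=0xa7 blk=20 s=0: MISS | VC []
  [1] addr=0x32 blk=6 s=2: MISS | VC []
  [2] addr=0x34 blk=6 s=2: L1-HIT | VC []
  [3] addr=0x36 blk=6 s=2: L1-HIT | VC []
  [4] addr=0x32 blk=6 s=2: L1-HIT | VC []
  [5] addr=0xd6 blk=26 s=2: MISS | VC [6]
  [6] addr=0x32 blk=6 s=2: VC-HIT | VC [26]
  [7] addr=0x34 blk=6 s=2: L1-HIT | VC [26]
  [8] addr=0x35 blk=6 s=2: L1-HIT | VC [26]
  [9] addr=0xa2 blk=20 s=0: L1-HIT | VC [26]
  [10] addr=0x36 blk=6 s=2: L1-HIT | VC [26]
  [11] addr=0x30 blk=6 s=2: L1-HIT | VC [26]
  [12] addr=0x33 blk=6 s=2: L1-HIT | VC [26]
  [13] addr=0x53 blk=10 s=2: MISS | VC [26, 6]
  [14] addr=0x37 blk=6 s=2: VC-HIT | VC [26, 10]
  [15] addr=0x51 blk=10 s=2: VC-HIT | VC [26, 6]
  [16] addr=0x31 blk=6 s=2: VC-HIT | VC [26, 10]

VC = [26, 10]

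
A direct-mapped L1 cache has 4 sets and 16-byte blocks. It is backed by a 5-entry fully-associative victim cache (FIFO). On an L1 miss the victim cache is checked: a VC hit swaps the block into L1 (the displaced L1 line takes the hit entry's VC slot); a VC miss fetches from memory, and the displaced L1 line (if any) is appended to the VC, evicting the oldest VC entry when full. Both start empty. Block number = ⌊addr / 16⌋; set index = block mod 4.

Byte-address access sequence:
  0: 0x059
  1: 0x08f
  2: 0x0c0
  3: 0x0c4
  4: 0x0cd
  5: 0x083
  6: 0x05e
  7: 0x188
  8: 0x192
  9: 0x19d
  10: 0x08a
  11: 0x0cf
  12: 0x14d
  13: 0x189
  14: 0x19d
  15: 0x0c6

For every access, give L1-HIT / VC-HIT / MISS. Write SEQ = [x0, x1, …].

#0 0x59→b5/s1 MISS; vc=[]
#1 0x8f→b8/s0 MISS; vc=[]
#2 0xc0→b12/s0 MISS; vc=[8]
#3 0xc4→b12/s0 L1-HIT; vc=[8]
#4 0xcd→b12/s0 L1-HIT; vc=[8]
#5 0x83→b8/s0 VC-HIT; vc=[12]
#6 0x5e→b5/s1 L1-HIT; vc=[12]
#7 0x188→b24/s0 MISS; vc=[12,8]
#8 0x192→b25/s1 MISS; vc=[12,8,5]
#9 0x19d→b25/s1 L1-HIT; vc=[12,8,5]
#10 0x8a→b8/s0 VC-HIT; vc=[12,24,5]
#11 0xcf→b12/s0 VC-HIT; vc=[8,24,5]
#12 0x14d→b20/s0 MISS; vc=[8,24,5,12]
#13 0x189→b24/s0 VC-HIT; vc=[8,20,5,12]
#14 0x19d→b25/s1 L1-HIT; vc=[8,20,5,12]
#15 0xc6→b12/s0 VC-HIT; vc=[8,20,5,24]

SEQ = [MISS, MISS, MISS, L1-HIT, L1-HIT, VC-HIT, L1-HIT, MISS, MISS, L1-HIT, VC-HIT, VC-HIT, MISS, VC-HIT, L1-HIT, VC-HIT]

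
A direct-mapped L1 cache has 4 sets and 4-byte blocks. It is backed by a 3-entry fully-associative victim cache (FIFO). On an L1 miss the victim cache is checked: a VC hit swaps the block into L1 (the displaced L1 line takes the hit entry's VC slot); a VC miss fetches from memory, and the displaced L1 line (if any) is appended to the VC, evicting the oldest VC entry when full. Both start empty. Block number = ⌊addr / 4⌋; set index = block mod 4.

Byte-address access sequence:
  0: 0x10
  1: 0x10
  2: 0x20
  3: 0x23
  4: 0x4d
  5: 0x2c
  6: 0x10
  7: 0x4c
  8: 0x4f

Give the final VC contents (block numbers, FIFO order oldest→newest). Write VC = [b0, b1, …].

  [0] addr=0x10 blk=4 s=0: MISS | VC []
  [1] addr=0x10 blk=4 s=0: L1-HIT | VC []
  [2] addr=0x20 blk=8 s=0: MISS | VC [4]
  [3] addr=0x23 blk=8 s=0: L1-HIT | VC [4]
  [4] addr=0x4d blk=19 s=3: MISS | VC [4]
  [5] addr=0x2c blk=11 s=3: MISS | VC [4, 19]
  [6] addr=0x10 blk=4 s=0: VC-HIT | VC [8, 19]
  [7] addr=0x4c blk=19 s=3: VC-HIT | VC [8, 11]
  [8] addr=0x4f blk=19 s=3: L1-HIT | VC [8, 11]

VC = [8, 11]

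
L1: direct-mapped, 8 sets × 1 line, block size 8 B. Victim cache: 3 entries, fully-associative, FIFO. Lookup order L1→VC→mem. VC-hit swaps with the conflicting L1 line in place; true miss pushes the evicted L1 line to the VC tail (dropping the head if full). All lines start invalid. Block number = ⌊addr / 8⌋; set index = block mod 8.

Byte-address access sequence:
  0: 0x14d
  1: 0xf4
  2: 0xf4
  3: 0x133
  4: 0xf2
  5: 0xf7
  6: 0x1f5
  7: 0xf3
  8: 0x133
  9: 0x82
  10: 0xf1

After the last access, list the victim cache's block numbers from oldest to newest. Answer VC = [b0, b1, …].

  [0] addr=0x14d blk=41 s=1: MISS | VC []
  [1] addr=0xf4 blk=30 s=6: MISS | VC []
  [2] addr=0xf4 blk=30 s=6: L1-HIT | VC []
  [3] addr=0x133 blk=38 s=6: MISS | VC [30]
  [4] addr=0xf2 blk=30 s=6: VC-HIT | VC [38]
  [5] addr=0xf7 blk=30 s=6: L1-HIT | VC [38]
  [6] addr=0x1f5 blk=62 s=6: MISS | VC [38, 30]
  [7] addr=0xf3 blk=30 s=6: VC-HIT | VC [38, 62]
  [8] addr=0x133 blk=38 s=6: VC-HIT | VC [30, 62]
  [9] addr=0x82 blk=16 s=0: MISS | VC [30, 62]
  [10] addr=0xf1 blk=30 s=6: VC-HIT | VC [38, 62]

VC = [38, 62]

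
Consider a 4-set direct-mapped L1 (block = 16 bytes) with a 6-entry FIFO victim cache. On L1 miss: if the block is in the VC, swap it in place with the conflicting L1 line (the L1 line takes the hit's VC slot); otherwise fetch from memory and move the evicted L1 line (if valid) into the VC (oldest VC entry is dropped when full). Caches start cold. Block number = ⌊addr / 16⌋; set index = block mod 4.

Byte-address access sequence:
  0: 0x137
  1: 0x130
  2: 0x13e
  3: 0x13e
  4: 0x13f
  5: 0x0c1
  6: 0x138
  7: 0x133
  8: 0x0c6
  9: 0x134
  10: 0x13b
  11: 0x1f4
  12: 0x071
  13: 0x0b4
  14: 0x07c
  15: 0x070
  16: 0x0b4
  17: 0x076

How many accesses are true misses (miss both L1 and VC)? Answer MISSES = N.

0: 0x137 (blk 19, set 3) → MISS  vc=[]
1: 0x130 (blk 19, set 3) → L1-HIT  vc=[]
2: 0x13e (blk 19, set 3) → L1-HIT  vc=[]
3: 0x13e (blk 19, set 3) → L1-HIT  vc=[]
4: 0x13f (blk 19, set 3) → L1-HIT  vc=[]
5: 0xc1 (blk 12, set 0) → MISS  vc=[]
6: 0x138 (blk 19, set 3) → L1-HIT  vc=[]
7: 0x133 (blk 19, set 3) → L1-HIT  vc=[]
8: 0xc6 (blk 12, set 0) → L1-HIT  vc=[]
9: 0x134 (blk 19, set 3) → L1-HIT  vc=[]
10: 0x13b (blk 19, set 3) → L1-HIT  vc=[]
11: 0x1f4 (blk 31, set 3) → MISS  vc=[19]
12: 0x71 (blk 7, set 3) → MISS  vc=[19, 31]
13: 0xb4 (blk 11, set 3) → MISS  vc=[19, 31, 7]
14: 0x7c (blk 7, set 3) → VC-HIT  vc=[19, 31, 11]
15: 0x70 (blk 7, set 3) → L1-HIT  vc=[19, 31, 11]
16: 0xb4 (blk 11, set 3) → VC-HIT  vc=[19, 31, 7]
17: 0x76 (blk 7, set 3) → VC-HIT  vc=[19, 31, 11]

MISSES = 5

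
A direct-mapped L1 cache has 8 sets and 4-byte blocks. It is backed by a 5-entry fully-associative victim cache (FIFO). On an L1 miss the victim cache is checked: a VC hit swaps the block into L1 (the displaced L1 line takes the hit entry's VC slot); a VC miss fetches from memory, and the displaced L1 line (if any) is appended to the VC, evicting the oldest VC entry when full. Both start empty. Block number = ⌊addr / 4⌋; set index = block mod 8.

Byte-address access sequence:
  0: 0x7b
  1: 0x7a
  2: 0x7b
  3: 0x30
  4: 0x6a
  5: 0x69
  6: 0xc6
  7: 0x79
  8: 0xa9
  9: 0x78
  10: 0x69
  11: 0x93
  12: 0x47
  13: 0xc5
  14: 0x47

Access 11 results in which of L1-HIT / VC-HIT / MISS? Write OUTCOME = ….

#0 0x7b→b30/s6 MISS; vc=[]
#1 0x7a→b30/s6 L1-HIT; vc=[]
#2 0x7b→b30/s6 L1-HIT; vc=[]
#3 0x30→b12/s4 MISS; vc=[]
#4 0x6a→b26/s2 MISS; vc=[]
#5 0x69→b26/s2 L1-HIT; vc=[]
#6 0xc6→b49/s1 MISS; vc=[]
#7 0x79→b30/s6 L1-HIT; vc=[]
#8 0xa9→b42/s2 MISS; vc=[26]
#9 0x78→b30/s6 L1-HIT; vc=[26]
#10 0x69→b26/s2 VC-HIT; vc=[42]
#11 0x93→b36/s4 MISS; vc=[42,12]
#12 0x47→b17/s1 MISS; vc=[42,12,49]
#13 0xc5→b49/s1 VC-HIT; vc=[42,12,17]
#14 0x47→b17/s1 VC-HIT; vc=[42,12,49]

OUTCOME = MISS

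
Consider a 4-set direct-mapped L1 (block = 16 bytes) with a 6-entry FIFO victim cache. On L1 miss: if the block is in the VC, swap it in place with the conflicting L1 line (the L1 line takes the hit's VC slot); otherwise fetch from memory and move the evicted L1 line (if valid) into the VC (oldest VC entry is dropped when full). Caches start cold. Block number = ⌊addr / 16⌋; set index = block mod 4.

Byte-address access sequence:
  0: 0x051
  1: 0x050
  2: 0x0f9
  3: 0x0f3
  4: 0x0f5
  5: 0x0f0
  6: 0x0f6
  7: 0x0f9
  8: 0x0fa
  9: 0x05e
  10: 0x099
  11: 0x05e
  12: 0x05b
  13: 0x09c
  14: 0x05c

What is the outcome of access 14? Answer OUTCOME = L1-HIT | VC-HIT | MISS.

OUTCOME = VC-HIT

0: 0x51 (blk 5, set 1) → MISS  vc=[]
1: 0x50 (blk 5, set 1) → L1-HIT  vc=[]
2: 0xf9 (blk 15, set 3) → MISS  vc=[]
3: 0xf3 (blk 15, set 3) → L1-HIT  vc=[]
4: 0xf5 (blk 15, set 3) → L1-HIT  vc=[]
5: 0xf0 (blk 15, set 3) → L1-HIT  vc=[]
6: 0xf6 (blk 15, set 3) → L1-HIT  vc=[]
7: 0xf9 (blk 15, set 3) → L1-HIT  vc=[]
8: 0xfa (blk 15, set 3) → L1-HIT  vc=[]
9: 0x5e (blk 5, set 1) → L1-HIT  vc=[]
10: 0x99 (blk 9, set 1) → MISS  vc=[5]
11: 0x5e (blk 5, set 1) → VC-HIT  vc=[9]
12: 0x5b (blk 5, set 1) → L1-HIT  vc=[9]
13: 0x9c (blk 9, set 1) → VC-HIT  vc=[5]
14: 0x5c (blk 5, set 1) → VC-HIT  vc=[9]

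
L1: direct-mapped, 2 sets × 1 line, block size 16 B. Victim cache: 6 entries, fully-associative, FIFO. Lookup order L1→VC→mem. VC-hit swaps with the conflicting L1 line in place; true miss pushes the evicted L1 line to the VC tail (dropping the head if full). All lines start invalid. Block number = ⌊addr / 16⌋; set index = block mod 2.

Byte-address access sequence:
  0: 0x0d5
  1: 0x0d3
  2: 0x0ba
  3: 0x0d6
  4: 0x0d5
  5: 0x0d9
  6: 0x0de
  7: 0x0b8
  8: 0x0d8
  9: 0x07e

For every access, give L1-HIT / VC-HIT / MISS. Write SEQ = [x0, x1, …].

#0 0xd5→b13/s1 MISS; vc=[]
#1 0xd3→b13/s1 L1-HIT; vc=[]
#2 0xba→b11/s1 MISS; vc=[13]
#3 0xd6→b13/s1 VC-HIT; vc=[11]
#4 0xd5→b13/s1 L1-HIT; vc=[11]
#5 0xd9→b13/s1 L1-HIT; vc=[11]
#6 0xde→b13/s1 L1-HIT; vc=[11]
#7 0xb8→b11/s1 VC-HIT; vc=[13]
#8 0xd8→b13/s1 VC-HIT; vc=[11]
#9 0x7e→b7/s1 MISS; vc=[11,13]

SEQ = [MISS, L1-HIT, MISS, VC-HIT, L1-HIT, L1-HIT, L1-HIT, VC-HIT, VC-HIT, MISS]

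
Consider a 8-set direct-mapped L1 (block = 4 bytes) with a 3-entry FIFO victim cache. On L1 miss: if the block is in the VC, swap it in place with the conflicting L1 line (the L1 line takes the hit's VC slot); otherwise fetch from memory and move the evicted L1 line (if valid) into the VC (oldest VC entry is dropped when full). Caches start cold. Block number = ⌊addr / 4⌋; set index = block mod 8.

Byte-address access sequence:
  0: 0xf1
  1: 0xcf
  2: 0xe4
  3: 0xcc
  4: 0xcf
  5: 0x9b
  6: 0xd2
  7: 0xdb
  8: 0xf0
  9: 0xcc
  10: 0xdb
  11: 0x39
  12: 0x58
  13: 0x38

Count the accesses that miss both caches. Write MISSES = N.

MISSES = 8

#0 0xf1→b60/s4 MISS; vc=[]
#1 0xcf→b51/s3 MISS; vc=[]
#2 0xe4→b57/s1 MISS; vc=[]
#3 0xcc→b51/s3 L1-HIT; vc=[]
#4 0xcf→b51/s3 L1-HIT; vc=[]
#5 0x9b→b38/s6 MISS; vc=[]
#6 0xd2→b52/s4 MISS; vc=[60]
#7 0xdb→b54/s6 MISS; vc=[60,38]
#8 0xf0→b60/s4 VC-HIT; vc=[52,38]
#9 0xcc→b51/s3 L1-HIT; vc=[52,38]
#10 0xdb→b54/s6 L1-HIT; vc=[52,38]
#11 0x39→b14/s6 MISS; vc=[52,38,54]
#12 0x58→b22/s6 MISS; vc=[38,54,14]
#13 0x38→b14/s6 VC-HIT; vc=[38,54,22]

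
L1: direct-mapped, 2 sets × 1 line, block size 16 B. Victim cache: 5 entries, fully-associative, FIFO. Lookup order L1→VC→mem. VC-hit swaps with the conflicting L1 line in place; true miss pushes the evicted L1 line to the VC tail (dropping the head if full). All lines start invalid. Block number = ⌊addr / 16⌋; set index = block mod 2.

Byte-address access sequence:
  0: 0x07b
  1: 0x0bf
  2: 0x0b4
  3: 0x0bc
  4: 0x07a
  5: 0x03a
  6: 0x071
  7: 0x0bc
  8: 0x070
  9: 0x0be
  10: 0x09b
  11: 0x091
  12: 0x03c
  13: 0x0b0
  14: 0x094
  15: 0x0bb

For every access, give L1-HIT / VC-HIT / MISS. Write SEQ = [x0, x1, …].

  [0] addr=0x7b blk=7 s=1: MISS | VC []
  [1] addr=0xbf blk=11 s=1: MISS | VC [7]
  [2] addr=0xb4 blk=11 s=1: L1-HIT | VC [7]
  [3] addr=0xbc blk=11 s=1: L1-HIT | VC [7]
  [4] addr=0x7a blk=7 s=1: VC-HIT | VC [11]
  [5] addr=0x3a blk=3 s=1: MISS | VC [11, 7]
  [6] addr=0x71 blk=7 s=1: VC-HIT | VC [11, 3]
  [7] addr=0xbc blk=11 s=1: VC-HIT | VC [7, 3]
  [8] addr=0x70 blk=7 s=1: VC-HIT | VC [11, 3]
  [9] addr=0xbe blk=11 s=1: VC-HIT | VC [7, 3]
  [10] addr=0x9b blk=9 s=1: MISS | VC [7, 3, 11]
  [11] addr=0x91 blk=9 s=1: L1-HIT | VC [7, 3, 11]
  [12] addr=0x3c blk=3 s=1: VC-HIT | VC [7, 9, 11]
  [13] addr=0xb0 blk=11 s=1: VC-HIT | VC [7, 9, 3]
  [14] addr=0x94 blk=9 s=1: VC-HIT | VC [7, 11, 3]
  [15] addr=0xbb blk=11 s=1: VC-HIT | VC [7, 9, 3]

SEQ = [MISS, MISS, L1-HIT, L1-HIT, VC-HIT, MISS, VC-HIT, VC-HIT, VC-HIT, VC-HIT, MISS, L1-HIT, VC-HIT, VC-HIT, VC-HIT, VC-HIT]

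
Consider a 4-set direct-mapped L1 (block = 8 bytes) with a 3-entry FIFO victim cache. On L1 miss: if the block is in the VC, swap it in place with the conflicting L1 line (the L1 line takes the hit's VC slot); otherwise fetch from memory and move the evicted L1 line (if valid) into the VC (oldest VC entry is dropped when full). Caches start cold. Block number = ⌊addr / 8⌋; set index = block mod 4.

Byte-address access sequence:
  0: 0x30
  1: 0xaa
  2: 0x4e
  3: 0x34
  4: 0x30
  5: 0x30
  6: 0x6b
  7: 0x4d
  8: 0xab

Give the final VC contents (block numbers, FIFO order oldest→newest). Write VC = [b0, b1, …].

VC = [9, 13]

  [0] addr=0x30 blk=6 s=2: MISS | VC []
  [1] addr=0xaa blk=21 s=1: MISS | VC []
  [2] addr=0x4e blk=9 s=1: MISS | VC [21]
  [3] addr=0x34 blk=6 s=2: L1-HIT | VC [21]
  [4] addr=0x30 blk=6 s=2: L1-HIT | VC [21]
  [5] addr=0x30 blk=6 s=2: L1-HIT | VC [21]
  [6] addr=0x6b blk=13 s=1: MISS | VC [21, 9]
  [7] addr=0x4d blk=9 s=1: VC-HIT | VC [21, 13]
  [8] addr=0xab blk=21 s=1: VC-HIT | VC [9, 13]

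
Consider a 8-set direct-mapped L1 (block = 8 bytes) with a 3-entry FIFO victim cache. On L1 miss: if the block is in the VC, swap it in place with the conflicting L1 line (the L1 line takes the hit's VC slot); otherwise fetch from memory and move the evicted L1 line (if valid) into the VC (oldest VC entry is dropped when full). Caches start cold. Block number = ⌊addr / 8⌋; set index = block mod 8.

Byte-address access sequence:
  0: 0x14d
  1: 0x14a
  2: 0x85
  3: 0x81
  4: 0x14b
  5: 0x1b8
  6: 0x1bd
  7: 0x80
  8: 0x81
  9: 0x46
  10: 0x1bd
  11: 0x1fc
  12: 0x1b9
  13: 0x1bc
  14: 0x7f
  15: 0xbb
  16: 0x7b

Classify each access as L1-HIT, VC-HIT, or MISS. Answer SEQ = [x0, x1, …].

SEQ = [MISS, L1-HIT, MISS, L1-HIT, L1-HIT, MISS, L1-HIT, L1-HIT, L1-HIT, MISS, L1-HIT, MISS, VC-HIT, L1-HIT, MISS, MISS, VC-HIT]

0: 0x14d (blk 41, set 1) → MISS  vc=[]
1: 0x14a (blk 41, set 1) → L1-HIT  vc=[]
2: 0x85 (blk 16, set 0) → MISS  vc=[]
3: 0x81 (blk 16, set 0) → L1-HIT  vc=[]
4: 0x14b (blk 41, set 1) → L1-HIT  vc=[]
5: 0x1b8 (blk 55, set 7) → MISS  vc=[]
6: 0x1bd (blk 55, set 7) → L1-HIT  vc=[]
7: 0x80 (blk 16, set 0) → L1-HIT  vc=[]
8: 0x81 (blk 16, set 0) → L1-HIT  vc=[]
9: 0x46 (blk 8, set 0) → MISS  vc=[16]
10: 0x1bd (blk 55, set 7) → L1-HIT  vc=[16]
11: 0x1fc (blk 63, set 7) → MISS  vc=[16, 55]
12: 0x1b9 (blk 55, set 7) → VC-HIT  vc=[16, 63]
13: 0x1bc (blk 55, set 7) → L1-HIT  vc=[16, 63]
14: 0x7f (blk 15, set 7) → MISS  vc=[16, 63, 55]
15: 0xbb (blk 23, set 7) → MISS  vc=[63, 55, 15]
16: 0x7b (blk 15, set 7) → VC-HIT  vc=[63, 55, 23]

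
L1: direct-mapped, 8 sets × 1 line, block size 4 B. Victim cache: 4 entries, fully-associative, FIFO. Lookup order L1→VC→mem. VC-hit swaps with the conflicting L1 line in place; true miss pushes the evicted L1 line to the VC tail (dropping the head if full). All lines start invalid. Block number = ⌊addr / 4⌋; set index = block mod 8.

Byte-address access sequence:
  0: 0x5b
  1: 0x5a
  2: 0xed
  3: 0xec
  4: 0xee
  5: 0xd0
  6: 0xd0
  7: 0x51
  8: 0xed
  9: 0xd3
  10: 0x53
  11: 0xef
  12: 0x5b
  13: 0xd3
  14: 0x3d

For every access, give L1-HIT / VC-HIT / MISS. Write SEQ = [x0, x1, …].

SEQ = [MISS, L1-HIT, MISS, L1-HIT, L1-HIT, MISS, L1-HIT, MISS, L1-HIT, VC-HIT, VC-HIT, L1-HIT, L1-HIT, VC-HIT, MISS]

  [0] addr=0x5b blk=22 s=6: MISS | VC []
  [1] addr=0x5a blk=22 s=6: L1-HIT | VC []
  [2] addr=0xed blk=59 s=3: MISS | VC []
  [3] addr=0xec blk=59 s=3: L1-HIT | VC []
  [4] addr=0xee blk=59 s=3: L1-HIT | VC []
  [5] addr=0xd0 blk=52 s=4: MISS | VC []
  [6] addr=0xd0 blk=52 s=4: L1-HIT | VC []
  [7] addr=0x51 blk=20 s=4: MISS | VC [52]
  [8] addr=0xed blk=59 s=3: L1-HIT | VC [52]
  [9] addr=0xd3 blk=52 s=4: VC-HIT | VC [20]
  [10] addr=0x53 blk=20 s=4: VC-HIT | VC [52]
  [11] addr=0xef blk=59 s=3: L1-HIT | VC [52]
  [12] addr=0x5b blk=22 s=6: L1-HIT | VC [52]
  [13] addr=0xd3 blk=52 s=4: VC-HIT | VC [20]
  [14] addr=0x3d blk=15 s=7: MISS | VC [20]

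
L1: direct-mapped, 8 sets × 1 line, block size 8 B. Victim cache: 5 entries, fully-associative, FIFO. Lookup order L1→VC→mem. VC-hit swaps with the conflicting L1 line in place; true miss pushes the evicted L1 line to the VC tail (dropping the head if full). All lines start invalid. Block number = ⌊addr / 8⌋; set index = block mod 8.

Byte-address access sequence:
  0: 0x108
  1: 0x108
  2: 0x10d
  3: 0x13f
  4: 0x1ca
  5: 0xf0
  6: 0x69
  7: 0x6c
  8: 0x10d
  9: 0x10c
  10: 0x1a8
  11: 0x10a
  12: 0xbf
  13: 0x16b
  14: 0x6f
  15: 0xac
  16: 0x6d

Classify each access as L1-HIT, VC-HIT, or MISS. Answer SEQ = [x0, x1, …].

SEQ = [MISS, L1-HIT, L1-HIT, MISS, MISS, MISS, MISS, L1-HIT, VC-HIT, L1-HIT, MISS, L1-HIT, MISS, MISS, VC-HIT, MISS, VC-HIT]

#0 0x108→b33/s1 MISS; vc=[]
#1 0x108→b33/s1 L1-HIT; vc=[]
#2 0x10d→b33/s1 L1-HIT; vc=[]
#3 0x13f→b39/s7 MISS; vc=[]
#4 0x1ca→b57/s1 MISS; vc=[33]
#5 0xf0→b30/s6 MISS; vc=[33]
#6 0x69→b13/s5 MISS; vc=[33]
#7 0x6c→b13/s5 L1-HIT; vc=[33]
#8 0x10d→b33/s1 VC-HIT; vc=[57]
#9 0x10c→b33/s1 L1-HIT; vc=[57]
#10 0x1a8→b53/s5 MISS; vc=[57,13]
#11 0x10a→b33/s1 L1-HIT; vc=[57,13]
#12 0xbf→b23/s7 MISS; vc=[57,13,39]
#13 0x16b→b45/s5 MISS; vc=[57,13,39,53]
#14 0x6f→b13/s5 VC-HIT; vc=[57,45,39,53]
#15 0xac→b21/s5 MISS; vc=[57,45,39,53,13]
#16 0x6d→b13/s5 VC-HIT; vc=[57,45,39,53,21]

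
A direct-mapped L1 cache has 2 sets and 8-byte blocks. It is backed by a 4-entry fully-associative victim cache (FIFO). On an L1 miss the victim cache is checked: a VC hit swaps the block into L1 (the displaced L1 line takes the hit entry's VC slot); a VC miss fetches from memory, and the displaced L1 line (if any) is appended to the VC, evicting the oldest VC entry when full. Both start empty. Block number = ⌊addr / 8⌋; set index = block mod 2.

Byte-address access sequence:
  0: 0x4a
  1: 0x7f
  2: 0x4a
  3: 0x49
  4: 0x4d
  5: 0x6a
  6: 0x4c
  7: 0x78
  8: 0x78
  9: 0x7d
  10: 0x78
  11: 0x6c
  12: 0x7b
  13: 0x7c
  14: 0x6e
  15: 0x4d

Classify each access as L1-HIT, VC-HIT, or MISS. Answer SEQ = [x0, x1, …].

  [0] addr=0x4a blk=9 s=1: MISS | VC []
  [1] addr=0x7f blk=15 s=1: MISS | VC [9]
  [2] addr=0x4a blk=9 s=1: VC-HIT | VC [15]
  [3] addr=0x49 blk=9 s=1: L1-HIT | VC [15]
  [4] addr=0x4d blk=9 s=1: L1-HIT | VC [15]
  [5] addr=0x6a blk=13 s=1: MISS | VC [15, 9]
  [6] addr=0x4c blk=9 s=1: VC-HIT | VC [15, 13]
  [7] addr=0x78 blk=15 s=1: VC-HIT | VC [9, 13]
  [8] addr=0x78 blk=15 s=1: L1-HIT | VC [9, 13]
  [9] addr=0x7d blk=15 s=1: L1-HIT | VC [9, 13]
  [10] addr=0x78 blk=15 s=1: L1-HIT | VC [9, 13]
  [11] addr=0x6c blk=13 s=1: VC-HIT | VC [9, 15]
  [12] addr=0x7b blk=15 s=1: VC-HIT | VC [9, 13]
  [13] addr=0x7c blk=15 s=1: L1-HIT | VC [9, 13]
  [14] addr=0x6e blk=13 s=1: VC-HIT | VC [9, 15]
  [15] addr=0x4d blk=9 s=1: VC-HIT | VC [13, 15]

SEQ = [MISS, MISS, VC-HIT, L1-HIT, L1-HIT, MISS, VC-HIT, VC-HIT, L1-HIT, L1-HIT, L1-HIT, VC-HIT, VC-HIT, L1-HIT, VC-HIT, VC-HIT]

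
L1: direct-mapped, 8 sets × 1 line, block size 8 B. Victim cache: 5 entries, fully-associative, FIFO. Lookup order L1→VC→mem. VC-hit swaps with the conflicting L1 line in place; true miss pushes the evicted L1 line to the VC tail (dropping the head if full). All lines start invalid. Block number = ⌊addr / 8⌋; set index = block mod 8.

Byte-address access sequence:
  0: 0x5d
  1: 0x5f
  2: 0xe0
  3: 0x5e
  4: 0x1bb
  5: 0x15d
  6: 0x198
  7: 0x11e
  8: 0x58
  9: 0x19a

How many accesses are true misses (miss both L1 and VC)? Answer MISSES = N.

#0 0x5d→b11/s3 MISS; vc=[]
#1 0x5f→b11/s3 L1-HIT; vc=[]
#2 0xe0→b28/s4 MISS; vc=[]
#3 0x5e→b11/s3 L1-HIT; vc=[]
#4 0x1bb→b55/s7 MISS; vc=[]
#5 0x15d→b43/s3 MISS; vc=[11]
#6 0x198→b51/s3 MISS; vc=[11,43]
#7 0x11e→b35/s3 MISS; vc=[11,43,51]
#8 0x58→b11/s3 VC-HIT; vc=[35,43,51]
#9 0x19a→b51/s3 VC-HIT; vc=[35,43,11]

MISSES = 6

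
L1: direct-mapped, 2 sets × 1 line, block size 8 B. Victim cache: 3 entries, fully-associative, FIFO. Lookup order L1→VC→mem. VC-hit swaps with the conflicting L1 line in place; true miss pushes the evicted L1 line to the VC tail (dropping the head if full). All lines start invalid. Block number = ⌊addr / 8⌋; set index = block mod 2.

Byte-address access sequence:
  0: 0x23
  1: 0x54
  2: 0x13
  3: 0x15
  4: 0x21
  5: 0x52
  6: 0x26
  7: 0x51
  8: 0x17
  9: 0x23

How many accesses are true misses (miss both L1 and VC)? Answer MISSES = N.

  [0] addr=0x23 blk=4 s=0: MISS | VC []
  [1] addr=0x54 blk=10 s=0: MISS | VC [4]
  [2] addr=0x13 blk=2 s=0: MISS | VC [4, 10]
  [3] addr=0x15 blk=2 s=0: L1-HIT | VC [4, 10]
  [4] addr=0x21 blk=4 s=0: VC-HIT | VC [2, 10]
  [5] addr=0x52 blk=10 s=0: VC-HIT | VC [2, 4]
  [6] addr=0x26 blk=4 s=0: VC-HIT | VC [2, 10]
  [7] addr=0x51 blk=10 s=0: VC-HIT | VC [2, 4]
  [8] addr=0x17 blk=2 s=0: VC-HIT | VC [10, 4]
  [9] addr=0x23 blk=4 s=0: VC-HIT | VC [10, 2]

MISSES = 3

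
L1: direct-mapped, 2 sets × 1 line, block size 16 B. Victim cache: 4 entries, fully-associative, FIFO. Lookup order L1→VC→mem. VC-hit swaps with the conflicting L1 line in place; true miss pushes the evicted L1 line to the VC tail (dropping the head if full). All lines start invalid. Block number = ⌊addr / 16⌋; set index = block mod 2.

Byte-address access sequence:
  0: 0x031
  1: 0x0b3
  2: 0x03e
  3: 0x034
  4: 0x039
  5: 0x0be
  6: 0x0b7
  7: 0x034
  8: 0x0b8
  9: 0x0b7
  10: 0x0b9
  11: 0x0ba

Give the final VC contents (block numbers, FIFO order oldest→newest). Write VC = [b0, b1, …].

  [0] addr=0x31 blk=3 s=1: MISS | VC []
  [1] addr=0xb3 blk=11 s=1: MISS | VC [3]
  [2] addr=0x3e blk=3 s=1: VC-HIT | VC [11]
  [3] addr=0x34 blk=3 s=1: L1-HIT | VC [11]
  [4] addr=0x39 blk=3 s=1: L1-HIT | VC [11]
  [5] addr=0xbe blk=11 s=1: VC-HIT | VC [3]
  [6] addr=0xb7 blk=11 s=1: L1-HIT | VC [3]
  [7] addr=0x34 blk=3 s=1: VC-HIT | VC [11]
  [8] addr=0xb8 blk=11 s=1: VC-HIT | VC [3]
  [9] addr=0xb7 blk=11 s=1: L1-HIT | VC [3]
  [10] addr=0xb9 blk=11 s=1: L1-HIT | VC [3]
  [11] addr=0xba blk=11 s=1: L1-HIT | VC [3]

VC = [3]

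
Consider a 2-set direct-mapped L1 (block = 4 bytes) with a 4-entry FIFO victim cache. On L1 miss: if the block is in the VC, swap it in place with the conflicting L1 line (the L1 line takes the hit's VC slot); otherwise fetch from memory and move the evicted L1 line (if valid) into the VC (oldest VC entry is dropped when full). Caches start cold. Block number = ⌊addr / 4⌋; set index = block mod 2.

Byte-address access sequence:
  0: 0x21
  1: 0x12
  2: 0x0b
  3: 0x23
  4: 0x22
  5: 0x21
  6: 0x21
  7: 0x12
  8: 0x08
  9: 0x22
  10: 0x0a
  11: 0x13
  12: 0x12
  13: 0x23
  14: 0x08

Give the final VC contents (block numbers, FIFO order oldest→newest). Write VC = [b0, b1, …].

  [0] addr=0x21 blk=8 s=0: MISS | VC []
  [1] addr=0x12 blk=4 s=0: MISS | VC [8]
  [2] addr=0xb blk=2 s=0: MISS | VC [8, 4]
  [3] addr=0x23 blk=8 s=0: VC-HIT | VC [2, 4]
  [4] addr=0x22 blk=8 s=0: L1-HIT | VC [2, 4]
  [5] addr=0x21 blk=8 s=0: L1-HIT | VC [2, 4]
  [6] addr=0x21 blk=8 s=0: L1-HIT | VC [2, 4]
  [7] addr=0x12 blk=4 s=0: VC-HIT | VC [2, 8]
  [8] addr=0x8 blk=2 s=0: VC-HIT | VC [4, 8]
  [9] addr=0x22 blk=8 s=0: VC-HIT | VC [4, 2]
  [10] addr=0xa blk=2 s=0: VC-HIT | VC [4, 8]
  [11] addr=0x13 blk=4 s=0: VC-HIT | VC [2, 8]
  [12] addr=0x12 blk=4 s=0: L1-HIT | VC [2, 8]
  [13] addr=0x23 blk=8 s=0: VC-HIT | VC [2, 4]
  [14] addr=0x8 blk=2 s=0: VC-HIT | VC [8, 4]

VC = [8, 4]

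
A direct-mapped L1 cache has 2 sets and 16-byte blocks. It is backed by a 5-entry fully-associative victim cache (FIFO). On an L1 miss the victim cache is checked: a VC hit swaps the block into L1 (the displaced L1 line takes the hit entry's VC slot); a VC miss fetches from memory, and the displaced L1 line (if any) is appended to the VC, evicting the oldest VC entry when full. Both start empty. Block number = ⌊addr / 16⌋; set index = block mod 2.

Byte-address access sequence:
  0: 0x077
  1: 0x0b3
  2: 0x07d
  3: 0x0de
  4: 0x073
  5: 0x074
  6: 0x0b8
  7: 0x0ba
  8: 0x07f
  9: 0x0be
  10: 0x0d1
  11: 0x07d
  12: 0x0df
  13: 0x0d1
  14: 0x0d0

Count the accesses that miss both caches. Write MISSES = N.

MISSES = 3

  [0] addr=0x77 blk=7 s=1: MISS | VC []
  [1] addr=0xb3 blk=11 s=1: MISS | VC [7]
  [2] addr=0x7d blk=7 s=1: VC-HIT | VC [11]
  [3] addr=0xde blk=13 s=1: MISS | VC [11, 7]
  [4] addr=0x73 blk=7 s=1: VC-HIT | VC [11, 13]
  [5] addr=0x74 blk=7 s=1: L1-HIT | VC [11, 13]
  [6] addr=0xb8 blk=11 s=1: VC-HIT | VC [7, 13]
  [7] addr=0xba blk=11 s=1: L1-HIT | VC [7, 13]
  [8] addr=0x7f blk=7 s=1: VC-HIT | VC [11, 13]
  [9] addr=0xbe blk=11 s=1: VC-HIT | VC [7, 13]
  [10] addr=0xd1 blk=13 s=1: VC-HIT | VC [7, 11]
  [11] addr=0x7d blk=7 s=1: VC-HIT | VC [13, 11]
  [12] addr=0xdf blk=13 s=1: VC-HIT | VC [7, 11]
  [13] addr=0xd1 blk=13 s=1: L1-HIT | VC [7, 11]
  [14] addr=0xd0 blk=13 s=1: L1-HIT | VC [7, 11]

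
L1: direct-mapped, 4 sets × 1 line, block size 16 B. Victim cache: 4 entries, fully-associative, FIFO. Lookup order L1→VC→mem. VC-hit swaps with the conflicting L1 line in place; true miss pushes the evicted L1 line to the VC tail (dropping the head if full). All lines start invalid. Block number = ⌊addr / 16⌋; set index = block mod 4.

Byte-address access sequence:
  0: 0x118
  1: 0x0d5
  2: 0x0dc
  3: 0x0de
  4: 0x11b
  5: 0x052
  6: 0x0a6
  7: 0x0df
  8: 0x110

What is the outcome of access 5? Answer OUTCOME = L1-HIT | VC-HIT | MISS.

0: 0x118 (blk 17, set 1) → MISS  vc=[]
1: 0xd5 (blk 13, set 1) → MISS  vc=[17]
2: 0xdc (blk 13, set 1) → L1-HIT  vc=[17]
3: 0xde (blk 13, set 1) → L1-HIT  vc=[17]
4: 0x11b (blk 17, set 1) → VC-HIT  vc=[13]
5: 0x52 (blk 5, set 1) → MISS  vc=[13, 17]
6: 0xa6 (blk 10, set 2) → MISS  vc=[13, 17]
7: 0xdf (blk 13, set 1) → VC-HIT  vc=[5, 17]
8: 0x110 (blk 17, set 1) → VC-HIT  vc=[5, 13]

OUTCOME = MISS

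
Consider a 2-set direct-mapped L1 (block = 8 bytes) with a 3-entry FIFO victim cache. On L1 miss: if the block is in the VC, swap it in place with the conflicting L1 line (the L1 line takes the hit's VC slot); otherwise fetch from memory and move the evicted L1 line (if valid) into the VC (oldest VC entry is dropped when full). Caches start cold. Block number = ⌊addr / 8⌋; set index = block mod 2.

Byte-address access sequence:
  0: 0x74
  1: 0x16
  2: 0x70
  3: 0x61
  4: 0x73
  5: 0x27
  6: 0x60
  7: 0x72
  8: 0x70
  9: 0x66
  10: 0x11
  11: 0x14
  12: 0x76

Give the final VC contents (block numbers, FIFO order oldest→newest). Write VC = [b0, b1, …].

VC = [12, 4, 2]

0: 0x74 (blk 14, set 0) → MISS  vc=[]
1: 0x16 (blk 2, set 0) → MISS  vc=[14]
2: 0x70 (blk 14, set 0) → VC-HIT  vc=[2]
3: 0x61 (blk 12, set 0) → MISS  vc=[2, 14]
4: 0x73 (blk 14, set 0) → VC-HIT  vc=[2, 12]
5: 0x27 (blk 4, set 0) → MISS  vc=[2, 12, 14]
6: 0x60 (blk 12, set 0) → VC-HIT  vc=[2, 4, 14]
7: 0x72 (blk 14, set 0) → VC-HIT  vc=[2, 4, 12]
8: 0x70 (blk 14, set 0) → L1-HIT  vc=[2, 4, 12]
9: 0x66 (blk 12, set 0) → VC-HIT  vc=[2, 4, 14]
10: 0x11 (blk 2, set 0) → VC-HIT  vc=[12, 4, 14]
11: 0x14 (blk 2, set 0) → L1-HIT  vc=[12, 4, 14]
12: 0x76 (blk 14, set 0) → VC-HIT  vc=[12, 4, 2]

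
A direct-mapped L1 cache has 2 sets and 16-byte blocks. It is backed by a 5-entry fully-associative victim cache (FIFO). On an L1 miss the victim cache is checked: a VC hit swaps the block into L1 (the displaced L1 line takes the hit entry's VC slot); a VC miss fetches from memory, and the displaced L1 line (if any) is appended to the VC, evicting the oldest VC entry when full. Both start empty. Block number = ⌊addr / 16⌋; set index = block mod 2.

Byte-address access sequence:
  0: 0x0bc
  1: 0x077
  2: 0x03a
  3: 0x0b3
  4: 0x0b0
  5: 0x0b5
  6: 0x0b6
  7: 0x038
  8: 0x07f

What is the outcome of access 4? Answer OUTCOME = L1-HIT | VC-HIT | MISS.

OUTCOME = L1-HIT

#0 0xbc→b11/s1 MISS; vc=[]
#1 0x77→b7/s1 MISS; vc=[11]
#2 0x3a→b3/s1 MISS; vc=[11,7]
#3 0xb3→b11/s1 VC-HIT; vc=[3,7]
#4 0xb0→b11/s1 L1-HIT; vc=[3,7]
#5 0xb5→b11/s1 L1-HIT; vc=[3,7]
#6 0xb6→b11/s1 L1-HIT; vc=[3,7]
#7 0x38→b3/s1 VC-HIT; vc=[11,7]
#8 0x7f→b7/s1 VC-HIT; vc=[11,3]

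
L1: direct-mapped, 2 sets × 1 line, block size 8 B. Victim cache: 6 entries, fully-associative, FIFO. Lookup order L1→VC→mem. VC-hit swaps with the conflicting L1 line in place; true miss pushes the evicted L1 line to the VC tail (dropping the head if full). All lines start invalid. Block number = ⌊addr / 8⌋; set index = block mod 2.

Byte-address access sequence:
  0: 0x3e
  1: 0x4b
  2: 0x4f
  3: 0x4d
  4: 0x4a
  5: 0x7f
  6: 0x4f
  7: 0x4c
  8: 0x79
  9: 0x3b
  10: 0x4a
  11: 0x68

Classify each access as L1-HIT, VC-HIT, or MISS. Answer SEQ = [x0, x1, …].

SEQ = [MISS, MISS, L1-HIT, L1-HIT, L1-HIT, MISS, VC-HIT, L1-HIT, VC-HIT, VC-HIT, VC-HIT, MISS]

#0 0x3e→b7/s1 MISS; vc=[]
#1 0x4b→b9/s1 MISS; vc=[7]
#2 0x4f→b9/s1 L1-HIT; vc=[7]
#3 0x4d→b9/s1 L1-HIT; vc=[7]
#4 0x4a→b9/s1 L1-HIT; vc=[7]
#5 0x7f→b15/s1 MISS; vc=[7,9]
#6 0x4f→b9/s1 VC-HIT; vc=[7,15]
#7 0x4c→b9/s1 L1-HIT; vc=[7,15]
#8 0x79→b15/s1 VC-HIT; vc=[7,9]
#9 0x3b→b7/s1 VC-HIT; vc=[15,9]
#10 0x4a→b9/s1 VC-HIT; vc=[15,7]
#11 0x68→b13/s1 MISS; vc=[15,7,9]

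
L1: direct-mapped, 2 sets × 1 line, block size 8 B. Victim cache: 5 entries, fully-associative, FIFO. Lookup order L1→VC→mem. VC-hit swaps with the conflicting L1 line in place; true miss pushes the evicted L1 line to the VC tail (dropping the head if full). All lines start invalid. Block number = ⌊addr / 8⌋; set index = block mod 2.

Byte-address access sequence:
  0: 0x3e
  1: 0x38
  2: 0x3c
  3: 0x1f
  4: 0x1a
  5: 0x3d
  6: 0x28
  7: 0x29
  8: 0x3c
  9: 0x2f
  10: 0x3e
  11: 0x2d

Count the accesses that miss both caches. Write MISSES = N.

  [0] addr=0x3e blk=7 s=1: MISS | VC []
  [1] addr=0x38 blk=7 s=1: L1-HIT | VC []
  [2] addr=0x3c blk=7 s=1: L1-HIT | VC []
  [3] addr=0x1f blk=3 s=1: MISS | VC [7]
  [4] addr=0x1a blk=3 s=1: L1-HIT | VC [7]
  [5] addr=0x3d blk=7 s=1: VC-HIT | VC [3]
  [6] addr=0x28 blk=5 s=1: MISS | VC [3, 7]
  [7] addr=0x29 blk=5 s=1: L1-HIT | VC [3, 7]
  [8] addr=0x3c blk=7 s=1: VC-HIT | VC [3, 5]
  [9] addr=0x2f blk=5 s=1: VC-HIT | VC [3, 7]
  [10] addr=0x3e blk=7 s=1: VC-HIT | VC [3, 5]
  [11] addr=0x2d blk=5 s=1: VC-HIT | VC [3, 7]

MISSES = 3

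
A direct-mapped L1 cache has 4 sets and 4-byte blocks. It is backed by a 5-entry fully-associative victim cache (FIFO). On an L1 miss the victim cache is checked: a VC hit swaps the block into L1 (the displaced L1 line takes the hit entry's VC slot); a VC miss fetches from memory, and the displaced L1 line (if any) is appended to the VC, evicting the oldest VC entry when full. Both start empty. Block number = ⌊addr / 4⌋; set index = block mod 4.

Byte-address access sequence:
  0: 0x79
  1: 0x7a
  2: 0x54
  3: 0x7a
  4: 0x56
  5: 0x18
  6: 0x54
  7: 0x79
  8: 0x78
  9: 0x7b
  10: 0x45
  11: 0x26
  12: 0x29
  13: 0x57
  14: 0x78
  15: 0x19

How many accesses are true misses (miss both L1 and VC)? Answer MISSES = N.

MISSES = 6

  [0] addr=0x79 blk=30 s=2: MISS | VC []
  [1] addr=0x7a blk=30 s=2: L1-HIT | VC []
  [2] addr=0x54 blk=21 s=1: MISS | VC []
  [3] addr=0x7a blk=30 s=2: L1-HIT | VC []
  [4] addr=0x56 blk=21 s=1: L1-HIT | VC []
  [5] addr=0x18 blk=6 s=2: MISS | VC [30]
  [6] addr=0x54 blk=21 s=1: L1-HIT | VC [30]
  [7] addr=0x79 blk=30 s=2: VC-HIT | VC [6]
  [8] addr=0x78 blk=30 s=2: L1-HIT | VC [6]
  [9] addr=0x7b blk=30 s=2: L1-HIT | VC [6]
  [10] addr=0x45 blk=17 s=1: MISS | VC [6, 21]
  [11] addr=0x26 blk=9 s=1: MISS | VC [6, 21, 17]
  [12] addr=0x29 blk=10 s=2: MISS | VC [6, 21, 17, 30]
  [13] addr=0x57 blk=21 s=1: VC-HIT | VC [6, 9, 17, 30]
  [14] addr=0x78 blk=30 s=2: VC-HIT | VC [6, 9, 17, 10]
  [15] addr=0x19 blk=6 s=2: VC-HIT | VC [30, 9, 17, 10]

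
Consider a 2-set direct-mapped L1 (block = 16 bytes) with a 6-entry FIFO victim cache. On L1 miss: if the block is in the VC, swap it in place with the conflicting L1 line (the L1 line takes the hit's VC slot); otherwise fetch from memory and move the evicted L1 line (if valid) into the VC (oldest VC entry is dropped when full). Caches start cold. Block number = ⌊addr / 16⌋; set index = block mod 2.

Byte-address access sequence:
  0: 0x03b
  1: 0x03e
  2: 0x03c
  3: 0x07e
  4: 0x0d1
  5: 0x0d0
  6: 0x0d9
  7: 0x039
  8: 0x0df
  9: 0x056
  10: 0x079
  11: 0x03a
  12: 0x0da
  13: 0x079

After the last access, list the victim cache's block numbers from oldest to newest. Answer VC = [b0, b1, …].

0: 0x3b (blk 3, set 1) → MISS  vc=[]
1: 0x3e (blk 3, set 1) → L1-HIT  vc=[]
2: 0x3c (blk 3, set 1) → L1-HIT  vc=[]
3: 0x7e (blk 7, set 1) → MISS  vc=[3]
4: 0xd1 (blk 13, set 1) → MISS  vc=[3, 7]
5: 0xd0 (blk 13, set 1) → L1-HIT  vc=[3, 7]
6: 0xd9 (blk 13, set 1) → L1-HIT  vc=[3, 7]
7: 0x39 (blk 3, set 1) → VC-HIT  vc=[13, 7]
8: 0xdf (blk 13, set 1) → VC-HIT  vc=[3, 7]
9: 0x56 (blk 5, set 1) → MISS  vc=[3, 7, 13]
10: 0x79 (blk 7, set 1) → VC-HIT  vc=[3, 5, 13]
11: 0x3a (blk 3, set 1) → VC-HIT  vc=[7, 5, 13]
12: 0xda (blk 13, set 1) → VC-HIT  vc=[7, 5, 3]
13: 0x79 (blk 7, set 1) → VC-HIT  vc=[13, 5, 3]

VC = [13, 5, 3]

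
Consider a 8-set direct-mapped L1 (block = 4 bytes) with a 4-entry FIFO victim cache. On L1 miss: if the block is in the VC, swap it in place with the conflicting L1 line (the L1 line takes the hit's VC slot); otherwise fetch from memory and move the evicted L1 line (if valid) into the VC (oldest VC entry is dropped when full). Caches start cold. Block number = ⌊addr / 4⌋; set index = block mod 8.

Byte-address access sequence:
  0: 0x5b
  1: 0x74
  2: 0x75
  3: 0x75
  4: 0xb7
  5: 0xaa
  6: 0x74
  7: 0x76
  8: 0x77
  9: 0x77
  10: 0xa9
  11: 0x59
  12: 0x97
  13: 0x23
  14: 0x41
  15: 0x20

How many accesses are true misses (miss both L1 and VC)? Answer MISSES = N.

MISSES = 7

  [0] addr=0x5b blk=22 s=6: MISS | VC []
  [1] addr=0x74 blk=29 s=5: MISS | VC []
  [2] addr=0x75 blk=29 s=5: L1-HIT | VC []
  [3] addr=0x75 blk=29 s=5: L1-HIT | VC []
  [4] addr=0xb7 blk=45 s=5: MISS | VC [29]
  [5] addr=0xaa blk=42 s=2: MISS | VC [29]
  [6] addr=0x74 blk=29 s=5: VC-HIT | VC [45]
  [7] addr=0x76 blk=29 s=5: L1-HIT | VC [45]
  [8] addr=0x77 blk=29 s=5: L1-HIT | VC [45]
  [9] addr=0x77 blk=29 s=5: L1-HIT | VC [45]
  [10] addr=0xa9 blk=42 s=2: L1-HIT | VC [45]
  [11] addr=0x59 blk=22 s=6: L1-HIT | VC [45]
  [12] addr=0x97 blk=37 s=5: MISS | VC [45, 29]
  [13] addr=0x23 blk=8 s=0: MISS | VC [45, 29]
  [14] addr=0x41 blk=16 s=0: MISS | VC [45, 29, 8]
  [15] addr=0x20 blk=8 s=0: VC-HIT | VC [45, 29, 16]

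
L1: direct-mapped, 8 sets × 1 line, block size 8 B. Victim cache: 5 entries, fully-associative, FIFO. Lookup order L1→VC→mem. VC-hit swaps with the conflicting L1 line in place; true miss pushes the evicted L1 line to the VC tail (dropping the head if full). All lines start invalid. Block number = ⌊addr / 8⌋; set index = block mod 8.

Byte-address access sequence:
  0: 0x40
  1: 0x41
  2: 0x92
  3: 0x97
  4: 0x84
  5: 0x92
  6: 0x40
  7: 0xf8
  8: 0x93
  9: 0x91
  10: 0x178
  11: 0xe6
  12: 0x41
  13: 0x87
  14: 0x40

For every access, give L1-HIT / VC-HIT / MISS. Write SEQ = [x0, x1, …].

0: 0x40 (blk 8, set 0) → MISS  vc=[]
1: 0x41 (blk 8, set 0) → L1-HIT  vc=[]
2: 0x92 (blk 18, set 2) → MISS  vc=[]
3: 0x97 (blk 18, set 2) → L1-HIT  vc=[]
4: 0x84 (blk 16, set 0) → MISS  vc=[8]
5: 0x92 (blk 18, set 2) → L1-HIT  vc=[8]
6: 0x40 (blk 8, set 0) → VC-HIT  vc=[16]
7: 0xf8 (blk 31, set 7) → MISS  vc=[16]
8: 0x93 (blk 18, set 2) → L1-HIT  vc=[16]
9: 0x91 (blk 18, set 2) → L1-HIT  vc=[16]
10: 0x178 (blk 47, set 7) → MISS  vc=[16, 31]
11: 0xe6 (blk 28, set 4) → MISS  vc=[16, 31]
12: 0x41 (blk 8, set 0) → L1-HIT  vc=[16, 31]
13: 0x87 (blk 16, set 0) → VC-HIT  vc=[8, 31]
14: 0x40 (blk 8, set 0) → VC-HIT  vc=[16, 31]

SEQ = [MISS, L1-HIT, MISS, L1-HIT, MISS, L1-HIT, VC-HIT, MISS, L1-HIT, L1-HIT, MISS, MISS, L1-HIT, VC-HIT, VC-HIT]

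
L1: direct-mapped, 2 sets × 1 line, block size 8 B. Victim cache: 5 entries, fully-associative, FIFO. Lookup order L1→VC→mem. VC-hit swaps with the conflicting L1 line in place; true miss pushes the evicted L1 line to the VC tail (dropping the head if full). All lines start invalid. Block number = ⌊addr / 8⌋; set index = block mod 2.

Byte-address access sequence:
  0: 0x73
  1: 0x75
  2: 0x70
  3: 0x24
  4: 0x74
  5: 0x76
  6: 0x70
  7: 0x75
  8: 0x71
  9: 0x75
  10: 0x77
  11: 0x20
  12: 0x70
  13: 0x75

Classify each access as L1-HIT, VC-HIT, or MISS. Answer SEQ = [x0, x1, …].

SEQ = [MISS, L1-HIT, L1-HIT, MISS, VC-HIT, L1-HIT, L1-HIT, L1-HIT, L1-HIT, L1-HIT, L1-HIT, VC-HIT, VC-HIT, L1-HIT]

  [0] addr=0x73 blk=14 s=0: MISS | VC []
  [1] addr=0x75 blk=14 s=0: L1-HIT | VC []
  [2] addr=0x70 blk=14 s=0: L1-HIT | VC []
  [3] addr=0x24 blk=4 s=0: MISS | VC [14]
  [4] addr=0x74 blk=14 s=0: VC-HIT | VC [4]
  [5] addr=0x76 blk=14 s=0: L1-HIT | VC [4]
  [6] addr=0x70 blk=14 s=0: L1-HIT | VC [4]
  [7] addr=0x75 blk=14 s=0: L1-HIT | VC [4]
  [8] addr=0x71 blk=14 s=0: L1-HIT | VC [4]
  [9] addr=0x75 blk=14 s=0: L1-HIT | VC [4]
  [10] addr=0x77 blk=14 s=0: L1-HIT | VC [4]
  [11] addr=0x20 blk=4 s=0: VC-HIT | VC [14]
  [12] addr=0x70 blk=14 s=0: VC-HIT | VC [4]
  [13] addr=0x75 blk=14 s=0: L1-HIT | VC [4]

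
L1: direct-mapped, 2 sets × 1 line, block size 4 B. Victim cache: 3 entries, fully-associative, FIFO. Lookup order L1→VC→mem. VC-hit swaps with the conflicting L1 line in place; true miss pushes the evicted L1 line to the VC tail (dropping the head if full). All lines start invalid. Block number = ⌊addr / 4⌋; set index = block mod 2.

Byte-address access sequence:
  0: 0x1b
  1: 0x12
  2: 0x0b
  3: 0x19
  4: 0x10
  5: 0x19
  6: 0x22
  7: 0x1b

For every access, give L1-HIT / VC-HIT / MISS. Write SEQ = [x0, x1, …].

SEQ = [MISS, MISS, MISS, VC-HIT, VC-HIT, VC-HIT, MISS, VC-HIT]

0: 0x1b (blk 6, set 0) → MISS  vc=[]
1: 0x12 (blk 4, set 0) → MISS  vc=[6]
2: 0xb (blk 2, set 0) → MISS  vc=[6, 4]
3: 0x19 (blk 6, set 0) → VC-HIT  vc=[2, 4]
4: 0x10 (blk 4, set 0) → VC-HIT  vc=[2, 6]
5: 0x19 (blk 6, set 0) → VC-HIT  vc=[2, 4]
6: 0x22 (blk 8, set 0) → MISS  vc=[2, 4, 6]
7: 0x1b (blk 6, set 0) → VC-HIT  vc=[2, 4, 8]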